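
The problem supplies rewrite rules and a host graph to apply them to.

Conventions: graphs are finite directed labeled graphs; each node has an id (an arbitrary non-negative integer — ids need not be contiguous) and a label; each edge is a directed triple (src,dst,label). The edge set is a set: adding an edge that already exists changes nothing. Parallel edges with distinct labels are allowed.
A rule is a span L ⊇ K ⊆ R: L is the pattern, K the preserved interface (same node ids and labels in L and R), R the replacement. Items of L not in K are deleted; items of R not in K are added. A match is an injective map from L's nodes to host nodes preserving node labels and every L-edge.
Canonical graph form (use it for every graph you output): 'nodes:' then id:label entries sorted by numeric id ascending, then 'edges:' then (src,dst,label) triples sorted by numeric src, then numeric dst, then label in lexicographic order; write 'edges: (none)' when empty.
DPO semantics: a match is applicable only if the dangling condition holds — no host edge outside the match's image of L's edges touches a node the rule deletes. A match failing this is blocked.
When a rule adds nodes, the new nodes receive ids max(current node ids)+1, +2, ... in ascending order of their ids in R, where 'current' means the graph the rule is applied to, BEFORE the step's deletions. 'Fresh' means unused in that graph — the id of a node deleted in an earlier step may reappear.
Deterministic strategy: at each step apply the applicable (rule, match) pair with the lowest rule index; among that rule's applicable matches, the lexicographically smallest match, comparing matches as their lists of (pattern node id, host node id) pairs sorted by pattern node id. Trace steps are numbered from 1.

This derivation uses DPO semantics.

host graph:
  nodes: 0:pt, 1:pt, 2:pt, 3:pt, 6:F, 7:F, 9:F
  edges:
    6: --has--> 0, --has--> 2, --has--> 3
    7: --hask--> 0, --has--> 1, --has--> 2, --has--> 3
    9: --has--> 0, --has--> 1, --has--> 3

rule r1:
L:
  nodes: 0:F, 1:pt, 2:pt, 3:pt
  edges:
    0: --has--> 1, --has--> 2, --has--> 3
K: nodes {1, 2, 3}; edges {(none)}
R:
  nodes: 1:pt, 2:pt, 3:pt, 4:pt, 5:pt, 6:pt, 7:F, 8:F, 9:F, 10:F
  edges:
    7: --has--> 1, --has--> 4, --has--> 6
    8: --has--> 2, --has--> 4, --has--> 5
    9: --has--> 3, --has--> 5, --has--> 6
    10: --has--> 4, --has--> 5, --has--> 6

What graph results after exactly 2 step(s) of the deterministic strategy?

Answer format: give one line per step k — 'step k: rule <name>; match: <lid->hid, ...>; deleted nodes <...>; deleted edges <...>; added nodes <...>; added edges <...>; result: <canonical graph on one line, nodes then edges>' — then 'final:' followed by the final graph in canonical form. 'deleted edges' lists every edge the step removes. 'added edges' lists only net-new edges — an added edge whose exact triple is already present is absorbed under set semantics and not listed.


step 1: rule r1; match: 0->6, 1->0, 2->2, 3->3; deleted nodes 6; deleted edges (6,0,has); (6,2,has); (6,3,has); added nodes 10, 11, 12, 13, 14, 15, 16; added edges (13,0,has); (13,10,has); (13,12,has); (14,2,has); (14,10,has); (14,11,has); (15,3,has); (15,11,has); (15,12,has); (16,10,has); (16,11,has); (16,12,has); result: nodes: 0:pt, 1:pt, 2:pt, 3:pt, 7:F, 9:F, 10:pt, 11:pt, 12:pt, 13:F, 14:F, 15:F, 16:F edges: (7,0,hask); (7,1,has); (7,2,has); (7,3,has); (9,0,has); (9,1,has); (9,3,has); (13,0,has); (13,10,has); (13,12,has); (14,2,has); (14,10,has); (14,11,has); (15,3,has); (15,11,has); (15,12,has); (16,10,has); (16,11,has); (16,12,has)
step 2: rule r1; match: 0->9, 1->0, 2->1, 3->3; deleted nodes 9; deleted edges (9,0,has); (9,1,has); (9,3,has); added nodes 17, 18, 19, 20, 21, 22, 23; added edges (20,0,has); (20,17,has); (20,19,has); (21,1,has); (21,17,has); (21,18,has); (22,3,has); (22,18,has); (22,19,has); (23,17,has); (23,18,has); (23,19,has); result: nodes: 0:pt, 1:pt, 2:pt, 3:pt, 7:F, 10:pt, 11:pt, 12:pt, 13:F, 14:F, 15:F, 16:F, 17:pt, 18:pt, 19:pt, 20:F, 21:F, 22:F, 23:F edges: (7,0,hask); (7,1,has); (7,2,has); (7,3,has); (13,0,has); (13,10,has); (13,12,has); (14,2,has); (14,10,has); (14,11,has); (15,3,has); (15,11,has); (15,12,has); (16,10,has); (16,11,has); (16,12,has); (20,0,has); (20,17,has); (20,19,has); (21,1,has); (21,17,has); (21,18,has); (22,3,has); (22,18,has); (22,19,has); (23,17,has); (23,18,has); (23,19,has)
final:
nodes: 0:pt, 1:pt, 2:pt, 3:pt, 7:F, 10:pt, 11:pt, 12:pt, 13:F, 14:F, 15:F, 16:F, 17:pt, 18:pt, 19:pt, 20:F, 21:F, 22:F, 23:F
edges: (7,0,hask); (7,1,has); (7,2,has); (7,3,has); (13,0,has); (13,10,has); (13,12,has); (14,2,has); (14,10,has); (14,11,has); (15,3,has); (15,11,has); (15,12,has); (16,10,has); (16,11,has); (16,12,has); (20,0,has); (20,17,has); (20,19,has); (21,1,has); (21,17,has); (21,18,has); (22,3,has); (22,18,has); (22,19,has); (23,17,has); (23,18,has); (23,19,has)


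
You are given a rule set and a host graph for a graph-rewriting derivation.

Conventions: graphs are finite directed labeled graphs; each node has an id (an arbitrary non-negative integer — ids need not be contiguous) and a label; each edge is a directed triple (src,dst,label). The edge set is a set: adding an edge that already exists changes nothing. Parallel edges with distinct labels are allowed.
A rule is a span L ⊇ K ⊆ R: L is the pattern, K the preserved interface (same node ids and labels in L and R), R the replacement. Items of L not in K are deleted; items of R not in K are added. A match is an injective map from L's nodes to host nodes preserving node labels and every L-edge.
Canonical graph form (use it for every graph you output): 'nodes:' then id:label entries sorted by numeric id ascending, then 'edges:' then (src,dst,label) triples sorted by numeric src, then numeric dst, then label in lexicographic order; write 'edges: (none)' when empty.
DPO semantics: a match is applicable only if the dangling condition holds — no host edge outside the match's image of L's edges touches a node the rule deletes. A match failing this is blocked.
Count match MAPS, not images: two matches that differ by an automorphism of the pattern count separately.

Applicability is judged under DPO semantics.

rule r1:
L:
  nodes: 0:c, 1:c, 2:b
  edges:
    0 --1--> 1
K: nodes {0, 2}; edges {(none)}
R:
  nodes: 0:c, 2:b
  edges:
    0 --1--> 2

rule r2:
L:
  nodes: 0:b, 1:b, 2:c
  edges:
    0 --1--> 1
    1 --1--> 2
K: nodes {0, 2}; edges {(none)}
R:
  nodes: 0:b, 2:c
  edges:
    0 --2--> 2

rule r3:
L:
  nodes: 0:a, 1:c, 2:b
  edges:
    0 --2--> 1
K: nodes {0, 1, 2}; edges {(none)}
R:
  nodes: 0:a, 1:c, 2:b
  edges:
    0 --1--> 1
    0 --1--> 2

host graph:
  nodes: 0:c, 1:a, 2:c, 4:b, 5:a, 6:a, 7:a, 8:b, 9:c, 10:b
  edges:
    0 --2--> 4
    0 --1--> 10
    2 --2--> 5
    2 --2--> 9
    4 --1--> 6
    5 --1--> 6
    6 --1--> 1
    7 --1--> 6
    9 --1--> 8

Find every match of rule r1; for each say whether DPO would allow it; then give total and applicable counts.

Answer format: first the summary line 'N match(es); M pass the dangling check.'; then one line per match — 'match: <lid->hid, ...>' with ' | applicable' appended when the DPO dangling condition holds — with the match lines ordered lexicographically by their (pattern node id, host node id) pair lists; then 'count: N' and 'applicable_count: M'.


0 match(es); 0 pass the dangling check.
count: 0
applicable_count: 0


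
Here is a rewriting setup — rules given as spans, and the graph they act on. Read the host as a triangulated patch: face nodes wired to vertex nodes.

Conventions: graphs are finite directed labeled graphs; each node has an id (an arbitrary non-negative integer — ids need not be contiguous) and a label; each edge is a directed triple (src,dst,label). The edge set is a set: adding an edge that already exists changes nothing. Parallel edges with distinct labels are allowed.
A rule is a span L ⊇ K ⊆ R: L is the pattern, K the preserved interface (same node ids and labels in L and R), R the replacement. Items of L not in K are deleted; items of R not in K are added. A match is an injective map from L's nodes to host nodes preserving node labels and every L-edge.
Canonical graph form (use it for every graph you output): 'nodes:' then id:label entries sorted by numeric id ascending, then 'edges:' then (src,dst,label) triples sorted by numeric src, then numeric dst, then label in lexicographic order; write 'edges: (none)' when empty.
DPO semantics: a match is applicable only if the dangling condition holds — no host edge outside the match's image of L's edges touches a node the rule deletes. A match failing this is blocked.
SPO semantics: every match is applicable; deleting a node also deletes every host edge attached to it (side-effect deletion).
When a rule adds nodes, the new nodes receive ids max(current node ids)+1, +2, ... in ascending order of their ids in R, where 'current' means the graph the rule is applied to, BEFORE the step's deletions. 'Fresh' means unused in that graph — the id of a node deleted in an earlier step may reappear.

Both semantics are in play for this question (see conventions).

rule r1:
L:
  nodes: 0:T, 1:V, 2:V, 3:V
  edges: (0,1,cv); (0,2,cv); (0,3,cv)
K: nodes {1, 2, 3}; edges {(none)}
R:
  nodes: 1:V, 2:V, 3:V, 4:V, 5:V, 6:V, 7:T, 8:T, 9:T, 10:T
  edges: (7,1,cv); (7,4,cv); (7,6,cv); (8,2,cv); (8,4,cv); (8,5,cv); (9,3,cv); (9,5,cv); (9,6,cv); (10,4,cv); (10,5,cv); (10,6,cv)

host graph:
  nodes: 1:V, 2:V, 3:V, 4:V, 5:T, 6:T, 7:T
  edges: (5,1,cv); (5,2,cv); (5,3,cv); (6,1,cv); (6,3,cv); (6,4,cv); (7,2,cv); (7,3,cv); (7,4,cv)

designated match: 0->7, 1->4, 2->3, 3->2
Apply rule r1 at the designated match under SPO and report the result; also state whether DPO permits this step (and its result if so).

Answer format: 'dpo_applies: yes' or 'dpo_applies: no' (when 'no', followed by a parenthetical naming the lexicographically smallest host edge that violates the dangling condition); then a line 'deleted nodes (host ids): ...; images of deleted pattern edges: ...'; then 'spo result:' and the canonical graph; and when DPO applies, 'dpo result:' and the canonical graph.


dpo_applies: yes
deleted nodes (host ids): 7; images of deleted pattern edges: (7,2,cv); (7,3,cv); (7,4,cv)
spo result:
nodes: 1:V, 2:V, 3:V, 4:V, 5:T, 6:T, 8:V, 9:V, 10:V, 11:T, 12:T, 13:T, 14:T
edges: (5,1,cv); (5,2,cv); (5,3,cv); (6,1,cv); (6,3,cv); (6,4,cv); (11,4,cv); (11,8,cv); (11,10,cv); (12,3,cv); (12,8,cv); (12,9,cv); (13,2,cv); (13,9,cv); (13,10,cv); (14,8,cv); (14,9,cv); (14,10,cv)
dpo result:
nodes: 1:V, 2:V, 3:V, 4:V, 5:T, 6:T, 8:V, 9:V, 10:V, 11:T, 12:T, 13:T, 14:T
edges: (5,1,cv); (5,2,cv); (5,3,cv); (6,1,cv); (6,3,cv); (6,4,cv); (11,4,cv); (11,8,cv); (11,10,cv); (12,3,cv); (12,8,cv); (12,9,cv); (13,2,cv); (13,9,cv); (13,10,cv); (14,8,cv); (14,9,cv); (14,10,cv)


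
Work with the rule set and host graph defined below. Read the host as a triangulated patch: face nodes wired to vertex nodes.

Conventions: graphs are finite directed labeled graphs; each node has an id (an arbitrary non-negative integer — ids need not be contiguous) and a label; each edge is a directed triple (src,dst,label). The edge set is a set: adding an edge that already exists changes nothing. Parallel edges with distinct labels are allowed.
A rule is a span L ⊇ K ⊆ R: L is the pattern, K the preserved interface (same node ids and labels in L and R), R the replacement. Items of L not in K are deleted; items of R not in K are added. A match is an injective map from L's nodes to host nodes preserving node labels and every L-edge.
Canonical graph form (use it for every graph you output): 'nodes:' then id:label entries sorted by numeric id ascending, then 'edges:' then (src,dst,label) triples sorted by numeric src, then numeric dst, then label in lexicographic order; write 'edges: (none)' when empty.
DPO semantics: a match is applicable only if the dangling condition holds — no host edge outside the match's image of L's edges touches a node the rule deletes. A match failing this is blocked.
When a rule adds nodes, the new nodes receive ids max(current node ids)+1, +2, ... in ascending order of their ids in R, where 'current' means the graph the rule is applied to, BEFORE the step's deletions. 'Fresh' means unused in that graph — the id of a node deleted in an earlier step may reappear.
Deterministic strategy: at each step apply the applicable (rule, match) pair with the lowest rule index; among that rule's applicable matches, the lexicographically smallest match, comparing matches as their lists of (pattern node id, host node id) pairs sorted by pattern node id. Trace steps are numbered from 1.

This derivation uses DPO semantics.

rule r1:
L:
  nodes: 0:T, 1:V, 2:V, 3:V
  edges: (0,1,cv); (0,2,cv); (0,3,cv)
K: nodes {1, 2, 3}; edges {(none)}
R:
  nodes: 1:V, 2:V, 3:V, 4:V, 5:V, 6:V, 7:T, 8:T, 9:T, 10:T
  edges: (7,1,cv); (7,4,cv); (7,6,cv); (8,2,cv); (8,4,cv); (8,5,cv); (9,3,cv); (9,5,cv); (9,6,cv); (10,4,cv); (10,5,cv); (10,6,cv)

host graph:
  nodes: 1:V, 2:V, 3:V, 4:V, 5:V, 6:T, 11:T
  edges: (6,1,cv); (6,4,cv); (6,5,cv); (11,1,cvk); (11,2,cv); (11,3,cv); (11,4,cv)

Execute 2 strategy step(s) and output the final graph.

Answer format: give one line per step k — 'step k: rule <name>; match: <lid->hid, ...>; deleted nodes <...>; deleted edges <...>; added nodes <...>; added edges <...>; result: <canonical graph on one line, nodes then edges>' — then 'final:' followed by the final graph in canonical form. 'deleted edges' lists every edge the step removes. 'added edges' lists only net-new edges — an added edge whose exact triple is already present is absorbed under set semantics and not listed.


step 1: rule r1; match: 0->6, 1->1, 2->4, 3->5; deleted nodes 6; deleted edges (6,1,cv); (6,4,cv); (6,5,cv); added nodes 12, 13, 14, 15, 16, 17, 18; added edges (15,1,cv); (15,12,cv); (15,14,cv); (16,4,cv); (16,12,cv); (16,13,cv); (17,5,cv); (17,13,cv); (17,14,cv); (18,12,cv); (18,13,cv); (18,14,cv); result: nodes: 1:V, 2:V, 3:V, 4:V, 5:V, 11:T, 12:V, 13:V, 14:V, 15:T, 16:T, 17:T, 18:T edges: (11,1,cvk); (11,2,cv); (11,3,cv); (11,4,cv); (15,1,cv); (15,12,cv); (15,14,cv); (16,4,cv); (16,12,cv); (16,13,cv); (17,5,cv); (17,13,cv); (17,14,cv); (18,12,cv); (18,13,cv); (18,14,cv)
step 2: rule r1; match: 0->15, 1->1, 2->12, 3->14; deleted nodes 15; deleted edges (15,1,cv); (15,12,cv); (15,14,cv); added nodes 19, 20, 21, 22, 23, 24, 25; added edges (22,1,cv); (22,19,cv); (22,21,cv); (23,12,cv); (23,19,cv); (23,20,cv); (24,14,cv); (24,20,cv); (24,21,cv); (25,19,cv); (25,20,cv); (25,21,cv); result: nodes: 1:V, 2:V, 3:V, 4:V, 5:V, 11:T, 12:V, 13:V, 14:V, 16:T, 17:T, 18:T, 19:V, 20:V, 21:V, 22:T, 23:T, 24:T, 25:T edges: (11,1,cvk); (11,2,cv); (11,3,cv); (11,4,cv); (16,4,cv); (16,12,cv); (16,13,cv); (17,5,cv); (17,13,cv); (17,14,cv); (18,12,cv); (18,13,cv); (18,14,cv); (22,1,cv); (22,19,cv); (22,21,cv); (23,12,cv); (23,19,cv); (23,20,cv); (24,14,cv); (24,20,cv); (24,21,cv); (25,19,cv); (25,20,cv); (25,21,cv)
final:
nodes: 1:V, 2:V, 3:V, 4:V, 5:V, 11:T, 12:V, 13:V, 14:V, 16:T, 17:T, 18:T, 19:V, 20:V, 21:V, 22:T, 23:T, 24:T, 25:T
edges: (11,1,cvk); (11,2,cv); (11,3,cv); (11,4,cv); (16,4,cv); (16,12,cv); (16,13,cv); (17,5,cv); (17,13,cv); (17,14,cv); (18,12,cv); (18,13,cv); (18,14,cv); (22,1,cv); (22,19,cv); (22,21,cv); (23,12,cv); (23,19,cv); (23,20,cv); (24,14,cv); (24,20,cv); (24,21,cv); (25,19,cv); (25,20,cv); (25,21,cv)


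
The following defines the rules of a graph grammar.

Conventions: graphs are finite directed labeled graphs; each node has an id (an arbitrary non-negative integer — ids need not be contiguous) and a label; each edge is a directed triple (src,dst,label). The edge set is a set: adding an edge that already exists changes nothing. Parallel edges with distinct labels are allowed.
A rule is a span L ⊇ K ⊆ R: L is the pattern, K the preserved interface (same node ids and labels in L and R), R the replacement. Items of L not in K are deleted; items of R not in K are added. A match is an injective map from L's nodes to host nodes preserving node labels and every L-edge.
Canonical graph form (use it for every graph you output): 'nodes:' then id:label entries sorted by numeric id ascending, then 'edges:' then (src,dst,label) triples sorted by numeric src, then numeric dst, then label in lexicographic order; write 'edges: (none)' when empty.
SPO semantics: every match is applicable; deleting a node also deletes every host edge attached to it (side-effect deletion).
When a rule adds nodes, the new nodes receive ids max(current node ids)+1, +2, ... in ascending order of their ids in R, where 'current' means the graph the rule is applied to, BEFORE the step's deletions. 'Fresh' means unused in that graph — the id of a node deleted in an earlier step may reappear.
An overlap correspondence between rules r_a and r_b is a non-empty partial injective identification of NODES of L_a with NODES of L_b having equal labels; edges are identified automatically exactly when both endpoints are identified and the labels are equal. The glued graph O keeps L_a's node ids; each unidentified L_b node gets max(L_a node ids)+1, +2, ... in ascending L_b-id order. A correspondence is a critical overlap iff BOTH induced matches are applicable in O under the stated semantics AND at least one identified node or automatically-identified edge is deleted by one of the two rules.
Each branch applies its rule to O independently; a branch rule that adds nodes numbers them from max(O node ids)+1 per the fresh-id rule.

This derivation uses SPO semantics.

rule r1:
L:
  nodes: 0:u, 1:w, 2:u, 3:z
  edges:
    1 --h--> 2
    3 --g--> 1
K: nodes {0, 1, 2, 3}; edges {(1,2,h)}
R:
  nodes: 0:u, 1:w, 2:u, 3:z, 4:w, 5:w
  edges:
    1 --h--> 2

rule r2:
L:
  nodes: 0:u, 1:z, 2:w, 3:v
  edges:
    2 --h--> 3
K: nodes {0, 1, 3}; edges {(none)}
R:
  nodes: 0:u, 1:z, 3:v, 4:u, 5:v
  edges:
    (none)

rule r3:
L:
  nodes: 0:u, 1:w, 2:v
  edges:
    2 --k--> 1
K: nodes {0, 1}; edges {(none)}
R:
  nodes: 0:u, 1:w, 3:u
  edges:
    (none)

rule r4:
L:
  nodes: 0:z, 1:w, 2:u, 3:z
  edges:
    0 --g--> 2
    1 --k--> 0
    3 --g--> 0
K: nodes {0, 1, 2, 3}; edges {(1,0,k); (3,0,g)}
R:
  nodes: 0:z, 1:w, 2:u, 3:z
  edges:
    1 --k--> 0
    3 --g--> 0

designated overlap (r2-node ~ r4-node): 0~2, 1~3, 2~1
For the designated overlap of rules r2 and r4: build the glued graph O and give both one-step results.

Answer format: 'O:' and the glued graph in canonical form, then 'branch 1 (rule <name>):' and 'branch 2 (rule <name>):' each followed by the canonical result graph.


O:
nodes: 0:u, 1:z, 2:w, 3:v, 4:z
edges: (1,4,g); (2,3,h); (2,4,k); (4,0,g)
branch 1 (rule r2):
nodes: 0:u, 1:z, 3:v, 4:z, 5:u, 6:v
edges: (1,4,g); (4,0,g)
branch 2 (rule r4):
nodes: 0:u, 1:z, 2:w, 3:v, 4:z
edges: (1,4,g); (2,3,h); (2,4,k)


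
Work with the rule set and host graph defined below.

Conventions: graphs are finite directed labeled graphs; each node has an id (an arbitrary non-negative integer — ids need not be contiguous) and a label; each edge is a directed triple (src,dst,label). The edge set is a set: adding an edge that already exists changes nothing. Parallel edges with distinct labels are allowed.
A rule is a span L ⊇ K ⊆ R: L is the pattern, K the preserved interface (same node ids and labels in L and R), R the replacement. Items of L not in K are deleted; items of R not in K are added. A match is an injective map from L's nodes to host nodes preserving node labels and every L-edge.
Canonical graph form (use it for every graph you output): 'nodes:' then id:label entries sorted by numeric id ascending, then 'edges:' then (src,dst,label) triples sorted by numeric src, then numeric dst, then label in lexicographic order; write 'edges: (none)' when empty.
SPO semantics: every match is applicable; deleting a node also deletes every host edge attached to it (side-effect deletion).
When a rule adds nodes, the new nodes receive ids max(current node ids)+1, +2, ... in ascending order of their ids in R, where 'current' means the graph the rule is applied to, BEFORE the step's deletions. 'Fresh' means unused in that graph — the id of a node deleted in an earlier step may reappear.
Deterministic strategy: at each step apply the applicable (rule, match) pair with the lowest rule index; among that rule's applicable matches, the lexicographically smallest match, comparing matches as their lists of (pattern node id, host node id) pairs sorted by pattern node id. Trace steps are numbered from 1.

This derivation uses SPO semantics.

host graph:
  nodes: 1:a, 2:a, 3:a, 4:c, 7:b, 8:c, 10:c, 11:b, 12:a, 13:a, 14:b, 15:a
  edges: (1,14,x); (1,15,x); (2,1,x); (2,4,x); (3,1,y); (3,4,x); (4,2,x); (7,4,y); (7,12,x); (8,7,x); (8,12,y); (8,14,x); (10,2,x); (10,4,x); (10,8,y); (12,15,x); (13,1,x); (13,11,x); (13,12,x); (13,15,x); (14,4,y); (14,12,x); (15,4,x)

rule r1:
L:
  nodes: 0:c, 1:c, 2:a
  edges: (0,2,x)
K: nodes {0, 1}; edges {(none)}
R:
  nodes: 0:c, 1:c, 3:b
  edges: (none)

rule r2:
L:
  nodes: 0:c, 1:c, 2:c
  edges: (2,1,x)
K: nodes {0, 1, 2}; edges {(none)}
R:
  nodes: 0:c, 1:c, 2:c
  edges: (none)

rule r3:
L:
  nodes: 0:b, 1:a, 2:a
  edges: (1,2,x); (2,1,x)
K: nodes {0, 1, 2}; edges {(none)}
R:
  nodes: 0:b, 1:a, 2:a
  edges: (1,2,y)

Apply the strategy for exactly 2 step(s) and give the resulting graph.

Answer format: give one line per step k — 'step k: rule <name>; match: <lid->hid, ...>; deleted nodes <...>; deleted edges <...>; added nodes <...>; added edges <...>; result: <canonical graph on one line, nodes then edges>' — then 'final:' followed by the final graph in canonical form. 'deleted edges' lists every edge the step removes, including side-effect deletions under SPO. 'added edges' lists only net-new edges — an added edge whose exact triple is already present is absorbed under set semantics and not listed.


step 1: rule r1; match: 0->4, 1->8, 2->2; deleted nodes 2; deleted edges (2,1,x); (2,4,x); (4,2,x); (10,2,x); added nodes 16; added edges (none); result: nodes: 1:a, 3:a, 4:c, 7:b, 8:c, 10:c, 11:b, 12:a, 13:a, 14:b, 15:a, 16:b edges: (1,14,x); (1,15,x); (3,1,y); (3,4,x); (7,4,y); (7,12,x); (8,7,x); (8,12,y); (8,14,x); (10,4,x); (10,8,y); (12,15,x); (13,1,x); (13,11,x); (13,12,x); (13,15,x); (14,4,y); (14,12,x); (15,4,x)
step 2: rule r2; match: 0->8, 1->4, 2->10; deleted nodes (none); deleted edges (10,4,x); added nodes (none); added edges (none); result: nodes: 1:a, 3:a, 4:c, 7:b, 8:c, 10:c, 11:b, 12:a, 13:a, 14:b, 15:a, 16:b edges: (1,14,x); (1,15,x); (3,1,y); (3,4,x); (7,4,y); (7,12,x); (8,7,x); (8,12,y); (8,14,x); (10,8,y); (12,15,x); (13,1,x); (13,11,x); (13,12,x); (13,15,x); (14,4,y); (14,12,x); (15,4,x)
final:
nodes: 1:a, 3:a, 4:c, 7:b, 8:c, 10:c, 11:b, 12:a, 13:a, 14:b, 15:a, 16:b
edges: (1,14,x); (1,15,x); (3,1,y); (3,4,x); (7,4,y); (7,12,x); (8,7,x); (8,12,y); (8,14,x); (10,8,y); (12,15,x); (13,1,x); (13,11,x); (13,12,x); (13,15,x); (14,4,y); (14,12,x); (15,4,x)


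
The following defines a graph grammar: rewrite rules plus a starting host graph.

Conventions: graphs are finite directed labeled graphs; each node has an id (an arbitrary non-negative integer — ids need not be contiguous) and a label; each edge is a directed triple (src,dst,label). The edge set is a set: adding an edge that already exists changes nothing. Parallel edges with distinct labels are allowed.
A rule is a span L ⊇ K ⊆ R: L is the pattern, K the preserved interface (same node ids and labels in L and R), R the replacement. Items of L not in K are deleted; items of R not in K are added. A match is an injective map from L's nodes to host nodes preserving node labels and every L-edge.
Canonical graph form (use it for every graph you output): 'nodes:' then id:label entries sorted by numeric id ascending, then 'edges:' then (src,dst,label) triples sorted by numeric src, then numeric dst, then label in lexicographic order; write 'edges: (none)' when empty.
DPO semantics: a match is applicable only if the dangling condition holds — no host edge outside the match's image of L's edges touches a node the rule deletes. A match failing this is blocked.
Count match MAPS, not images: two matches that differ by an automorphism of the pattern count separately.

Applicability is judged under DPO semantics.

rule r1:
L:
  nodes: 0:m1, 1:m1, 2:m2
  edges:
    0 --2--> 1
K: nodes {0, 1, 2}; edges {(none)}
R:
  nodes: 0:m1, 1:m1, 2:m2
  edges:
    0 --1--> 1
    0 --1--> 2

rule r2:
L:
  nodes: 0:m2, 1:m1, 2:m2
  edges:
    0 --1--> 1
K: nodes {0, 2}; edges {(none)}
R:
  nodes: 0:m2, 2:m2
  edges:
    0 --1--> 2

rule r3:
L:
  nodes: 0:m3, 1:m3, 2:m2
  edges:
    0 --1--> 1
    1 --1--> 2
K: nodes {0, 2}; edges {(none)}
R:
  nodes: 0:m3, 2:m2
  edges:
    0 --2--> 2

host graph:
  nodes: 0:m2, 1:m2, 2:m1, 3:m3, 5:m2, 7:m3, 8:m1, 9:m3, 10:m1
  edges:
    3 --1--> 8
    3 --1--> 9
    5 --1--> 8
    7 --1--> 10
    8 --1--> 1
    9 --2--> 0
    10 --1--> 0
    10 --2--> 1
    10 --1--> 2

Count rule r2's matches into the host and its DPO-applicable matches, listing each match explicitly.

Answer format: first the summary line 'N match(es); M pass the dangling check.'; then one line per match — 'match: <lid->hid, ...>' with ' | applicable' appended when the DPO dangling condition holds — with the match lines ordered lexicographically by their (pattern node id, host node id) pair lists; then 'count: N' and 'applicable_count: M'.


2 match(es); 0 pass the dangling check.
match: 0->5, 1->8, 2->0
match: 0->5, 1->8, 2->1
count: 2
applicable_count: 0


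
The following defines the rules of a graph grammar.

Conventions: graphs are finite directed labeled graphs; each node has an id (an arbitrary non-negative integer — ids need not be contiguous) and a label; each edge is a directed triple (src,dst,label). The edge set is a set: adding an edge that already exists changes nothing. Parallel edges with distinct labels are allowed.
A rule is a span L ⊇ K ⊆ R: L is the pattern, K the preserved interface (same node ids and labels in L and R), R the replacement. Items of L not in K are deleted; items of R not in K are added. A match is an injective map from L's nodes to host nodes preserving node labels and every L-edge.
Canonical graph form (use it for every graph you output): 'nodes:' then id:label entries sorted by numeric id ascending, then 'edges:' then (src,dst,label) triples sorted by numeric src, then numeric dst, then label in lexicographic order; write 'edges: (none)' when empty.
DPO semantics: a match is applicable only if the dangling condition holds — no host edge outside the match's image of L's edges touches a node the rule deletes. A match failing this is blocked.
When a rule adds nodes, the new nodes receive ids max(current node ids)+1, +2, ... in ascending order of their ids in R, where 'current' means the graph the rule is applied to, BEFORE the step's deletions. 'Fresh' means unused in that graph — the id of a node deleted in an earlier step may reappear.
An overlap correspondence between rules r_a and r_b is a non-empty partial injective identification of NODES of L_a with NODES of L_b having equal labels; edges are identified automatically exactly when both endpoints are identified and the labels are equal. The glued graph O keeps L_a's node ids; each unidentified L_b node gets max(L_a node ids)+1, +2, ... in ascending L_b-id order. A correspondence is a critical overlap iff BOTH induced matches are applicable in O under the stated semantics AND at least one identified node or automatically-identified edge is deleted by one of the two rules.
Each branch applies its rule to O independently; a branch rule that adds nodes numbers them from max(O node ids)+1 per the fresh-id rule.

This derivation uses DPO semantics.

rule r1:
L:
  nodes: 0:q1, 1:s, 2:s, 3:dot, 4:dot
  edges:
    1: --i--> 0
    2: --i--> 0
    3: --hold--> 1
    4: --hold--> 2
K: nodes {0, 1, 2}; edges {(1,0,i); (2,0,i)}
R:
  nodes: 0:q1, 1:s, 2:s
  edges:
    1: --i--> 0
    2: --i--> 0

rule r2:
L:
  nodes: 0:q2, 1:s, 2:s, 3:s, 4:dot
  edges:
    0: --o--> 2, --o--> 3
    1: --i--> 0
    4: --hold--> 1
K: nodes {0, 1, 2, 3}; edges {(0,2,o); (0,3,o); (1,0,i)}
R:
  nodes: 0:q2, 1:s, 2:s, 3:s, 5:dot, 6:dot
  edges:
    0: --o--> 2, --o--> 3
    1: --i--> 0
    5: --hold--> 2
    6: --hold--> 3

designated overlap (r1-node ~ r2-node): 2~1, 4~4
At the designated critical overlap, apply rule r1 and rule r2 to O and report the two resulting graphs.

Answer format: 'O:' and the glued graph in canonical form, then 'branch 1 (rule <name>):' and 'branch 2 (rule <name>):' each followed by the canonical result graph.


O:
nodes: 0:q1, 1:s, 2:s, 3:dot, 4:dot, 5:q2, 6:s, 7:s
edges: (1,0,i); (2,0,i); (2,5,i); (3,1,hold); (4,2,hold); (5,6,o); (5,7,o)
branch 1 (rule r1):
nodes: 0:q1, 1:s, 2:s, 5:q2, 6:s, 7:s
edges: (1,0,i); (2,0,i); (2,5,i); (5,6,o); (5,7,o)
branch 2 (rule r2):
nodes: 0:q1, 1:s, 2:s, 3:dot, 5:q2, 6:s, 7:s, 8:dot, 9:dot
edges: (1,0,i); (2,0,i); (2,5,i); (3,1,hold); (5,6,o); (5,7,o); (8,6,hold); (9,7,hold)


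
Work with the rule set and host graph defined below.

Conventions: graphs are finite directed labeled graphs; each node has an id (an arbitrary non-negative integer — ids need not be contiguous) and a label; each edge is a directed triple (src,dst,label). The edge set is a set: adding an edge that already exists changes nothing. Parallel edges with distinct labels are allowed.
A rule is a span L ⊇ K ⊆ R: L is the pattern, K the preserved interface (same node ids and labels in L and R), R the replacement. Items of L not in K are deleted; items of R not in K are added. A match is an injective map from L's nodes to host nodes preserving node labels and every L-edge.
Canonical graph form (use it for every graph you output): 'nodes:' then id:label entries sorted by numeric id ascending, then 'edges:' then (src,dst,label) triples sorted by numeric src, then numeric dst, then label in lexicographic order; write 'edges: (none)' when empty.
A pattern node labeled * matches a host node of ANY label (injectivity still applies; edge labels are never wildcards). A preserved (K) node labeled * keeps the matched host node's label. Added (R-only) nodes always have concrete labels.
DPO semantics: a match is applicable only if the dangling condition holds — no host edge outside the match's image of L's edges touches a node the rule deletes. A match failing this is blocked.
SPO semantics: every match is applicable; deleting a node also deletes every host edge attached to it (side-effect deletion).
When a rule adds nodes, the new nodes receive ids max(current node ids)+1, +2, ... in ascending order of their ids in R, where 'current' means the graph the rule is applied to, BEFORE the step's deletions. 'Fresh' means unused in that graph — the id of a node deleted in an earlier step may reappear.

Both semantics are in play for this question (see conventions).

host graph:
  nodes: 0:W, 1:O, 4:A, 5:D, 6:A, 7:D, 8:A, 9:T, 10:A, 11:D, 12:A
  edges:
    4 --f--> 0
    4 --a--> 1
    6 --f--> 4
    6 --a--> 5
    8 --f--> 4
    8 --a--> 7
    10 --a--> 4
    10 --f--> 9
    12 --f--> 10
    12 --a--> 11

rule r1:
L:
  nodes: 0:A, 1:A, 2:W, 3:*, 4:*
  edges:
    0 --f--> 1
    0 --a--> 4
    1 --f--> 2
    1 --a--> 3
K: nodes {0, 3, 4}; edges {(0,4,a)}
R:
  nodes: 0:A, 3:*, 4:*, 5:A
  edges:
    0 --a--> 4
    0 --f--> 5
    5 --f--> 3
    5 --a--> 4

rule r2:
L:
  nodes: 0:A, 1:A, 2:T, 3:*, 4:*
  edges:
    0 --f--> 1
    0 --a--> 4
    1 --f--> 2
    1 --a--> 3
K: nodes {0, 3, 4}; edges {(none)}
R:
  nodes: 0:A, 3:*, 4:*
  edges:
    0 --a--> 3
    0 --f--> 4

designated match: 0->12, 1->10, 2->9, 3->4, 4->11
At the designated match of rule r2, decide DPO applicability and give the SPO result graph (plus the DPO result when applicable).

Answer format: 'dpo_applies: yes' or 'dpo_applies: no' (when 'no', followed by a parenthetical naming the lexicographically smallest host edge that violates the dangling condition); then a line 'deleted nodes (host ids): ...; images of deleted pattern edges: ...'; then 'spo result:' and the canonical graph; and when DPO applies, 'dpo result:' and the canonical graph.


dpo_applies: yes
deleted nodes (host ids): 9, 10; images of deleted pattern edges: (10,4,a); (10,9,f); (12,10,f); (12,11,a)
spo result:
nodes: 0:W, 1:O, 4:A, 5:D, 6:A, 7:D, 8:A, 11:D, 12:A
edges: (4,0,f); (4,1,a); (6,4,f); (6,5,a); (8,4,f); (8,7,a); (12,4,a); (12,11,f)
dpo result:
nodes: 0:W, 1:O, 4:A, 5:D, 6:A, 7:D, 8:A, 11:D, 12:A
edges: (4,0,f); (4,1,a); (6,4,f); (6,5,a); (8,4,f); (8,7,a); (12,4,a); (12,11,f)


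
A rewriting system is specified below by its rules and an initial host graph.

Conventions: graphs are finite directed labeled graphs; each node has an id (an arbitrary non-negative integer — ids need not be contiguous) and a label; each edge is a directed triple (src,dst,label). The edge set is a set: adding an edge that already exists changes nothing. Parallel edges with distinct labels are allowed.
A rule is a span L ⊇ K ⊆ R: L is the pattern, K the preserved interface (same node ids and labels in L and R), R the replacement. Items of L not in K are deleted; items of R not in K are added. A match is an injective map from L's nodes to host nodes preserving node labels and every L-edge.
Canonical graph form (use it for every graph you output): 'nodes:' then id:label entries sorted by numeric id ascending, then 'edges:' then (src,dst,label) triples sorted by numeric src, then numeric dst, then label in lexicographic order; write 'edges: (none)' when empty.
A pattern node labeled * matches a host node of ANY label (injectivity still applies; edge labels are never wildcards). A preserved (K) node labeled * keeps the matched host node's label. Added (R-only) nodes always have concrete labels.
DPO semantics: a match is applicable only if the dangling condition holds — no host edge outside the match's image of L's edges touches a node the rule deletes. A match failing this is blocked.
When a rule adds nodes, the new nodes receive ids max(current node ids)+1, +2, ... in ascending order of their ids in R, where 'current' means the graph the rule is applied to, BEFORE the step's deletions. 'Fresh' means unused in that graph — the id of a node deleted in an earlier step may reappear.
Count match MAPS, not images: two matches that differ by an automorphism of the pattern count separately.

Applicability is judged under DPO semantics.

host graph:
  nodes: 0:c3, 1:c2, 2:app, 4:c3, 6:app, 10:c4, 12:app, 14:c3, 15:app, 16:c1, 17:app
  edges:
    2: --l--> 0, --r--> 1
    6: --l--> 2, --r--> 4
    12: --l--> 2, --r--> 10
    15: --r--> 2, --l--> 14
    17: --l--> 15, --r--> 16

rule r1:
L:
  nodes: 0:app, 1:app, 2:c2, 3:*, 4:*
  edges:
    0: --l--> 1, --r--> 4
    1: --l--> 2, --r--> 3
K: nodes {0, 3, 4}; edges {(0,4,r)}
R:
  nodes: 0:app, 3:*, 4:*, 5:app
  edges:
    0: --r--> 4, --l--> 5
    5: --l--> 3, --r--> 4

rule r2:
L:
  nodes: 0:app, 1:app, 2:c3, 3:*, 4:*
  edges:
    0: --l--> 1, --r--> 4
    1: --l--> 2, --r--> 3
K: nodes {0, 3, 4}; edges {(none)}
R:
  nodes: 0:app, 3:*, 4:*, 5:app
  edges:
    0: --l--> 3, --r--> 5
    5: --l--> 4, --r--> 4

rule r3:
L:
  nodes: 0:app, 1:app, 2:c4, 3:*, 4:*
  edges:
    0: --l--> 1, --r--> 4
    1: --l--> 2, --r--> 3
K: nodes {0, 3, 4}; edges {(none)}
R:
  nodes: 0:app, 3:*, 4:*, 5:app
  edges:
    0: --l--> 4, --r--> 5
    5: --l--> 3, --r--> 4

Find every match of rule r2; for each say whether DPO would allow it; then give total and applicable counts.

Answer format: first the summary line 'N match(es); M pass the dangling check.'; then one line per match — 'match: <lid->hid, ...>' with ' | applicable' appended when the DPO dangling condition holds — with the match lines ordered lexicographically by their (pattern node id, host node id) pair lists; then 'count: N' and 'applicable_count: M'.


3 match(es); 1 pass the dangling check.
match: 0->6, 1->2, 2->0, 3->1, 4->4
match: 0->12, 1->2, 2->0, 3->1, 4->10
match: 0->17, 1->15, 2->14, 3->2, 4->16 | applicable
count: 3
applicable_count: 1


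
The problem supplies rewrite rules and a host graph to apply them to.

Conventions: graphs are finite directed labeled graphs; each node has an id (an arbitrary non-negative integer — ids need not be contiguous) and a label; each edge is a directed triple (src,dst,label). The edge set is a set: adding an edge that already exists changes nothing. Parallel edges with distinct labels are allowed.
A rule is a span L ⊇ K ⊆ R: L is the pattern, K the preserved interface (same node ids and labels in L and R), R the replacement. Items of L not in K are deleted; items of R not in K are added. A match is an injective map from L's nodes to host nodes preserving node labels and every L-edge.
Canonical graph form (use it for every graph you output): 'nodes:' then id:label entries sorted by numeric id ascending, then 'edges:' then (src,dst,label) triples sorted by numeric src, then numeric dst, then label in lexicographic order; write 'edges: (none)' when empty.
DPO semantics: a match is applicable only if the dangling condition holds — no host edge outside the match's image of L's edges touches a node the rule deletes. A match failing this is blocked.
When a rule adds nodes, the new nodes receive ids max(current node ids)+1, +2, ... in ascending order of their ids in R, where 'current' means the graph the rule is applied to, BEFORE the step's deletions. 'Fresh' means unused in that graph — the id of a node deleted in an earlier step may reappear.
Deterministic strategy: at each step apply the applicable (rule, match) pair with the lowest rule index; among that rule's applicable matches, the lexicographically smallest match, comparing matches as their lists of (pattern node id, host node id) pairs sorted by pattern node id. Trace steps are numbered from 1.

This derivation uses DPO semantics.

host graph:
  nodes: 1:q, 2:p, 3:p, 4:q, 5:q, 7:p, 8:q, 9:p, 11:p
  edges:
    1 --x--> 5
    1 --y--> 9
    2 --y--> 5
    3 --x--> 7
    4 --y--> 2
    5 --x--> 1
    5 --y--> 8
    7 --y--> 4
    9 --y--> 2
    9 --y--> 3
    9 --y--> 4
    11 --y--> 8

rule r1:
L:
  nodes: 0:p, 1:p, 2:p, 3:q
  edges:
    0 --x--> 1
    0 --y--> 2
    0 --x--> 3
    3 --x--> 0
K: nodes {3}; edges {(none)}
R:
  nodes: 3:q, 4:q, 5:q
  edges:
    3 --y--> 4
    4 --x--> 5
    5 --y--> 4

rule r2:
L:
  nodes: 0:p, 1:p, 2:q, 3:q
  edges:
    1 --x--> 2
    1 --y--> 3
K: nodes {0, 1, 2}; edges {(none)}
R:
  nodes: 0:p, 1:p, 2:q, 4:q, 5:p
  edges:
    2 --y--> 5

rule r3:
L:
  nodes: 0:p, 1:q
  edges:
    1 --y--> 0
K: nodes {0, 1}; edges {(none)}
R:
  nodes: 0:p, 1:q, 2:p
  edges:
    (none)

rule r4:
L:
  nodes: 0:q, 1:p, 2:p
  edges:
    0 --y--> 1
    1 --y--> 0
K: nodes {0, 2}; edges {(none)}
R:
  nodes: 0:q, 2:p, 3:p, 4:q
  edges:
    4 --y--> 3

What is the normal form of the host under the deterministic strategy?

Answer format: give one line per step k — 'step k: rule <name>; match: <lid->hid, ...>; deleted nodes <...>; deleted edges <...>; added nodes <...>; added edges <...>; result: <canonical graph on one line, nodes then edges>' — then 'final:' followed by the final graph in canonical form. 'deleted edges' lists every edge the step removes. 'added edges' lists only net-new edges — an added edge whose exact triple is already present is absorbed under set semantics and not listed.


step 1: rule r3; match: 0->2, 1->4; deleted nodes (none); deleted edges (4,2,y); added nodes 12; added edges (none); result: nodes: 1:q, 2:p, 3:p, 4:q, 5:q, 7:p, 8:q, 9:p, 11:p, 12:p edges: (1,5,x); (1,9,y); (2,5,y); (3,7,x); (5,1,x); (5,8,y); (7,4,y); (9,2,y); (9,3,y); (9,4,y); (11,8,y)
step 2: rule r3; match: 0->9, 1->1; deleted nodes (none); deleted edges (1,9,y); added nodes 13; added edges (none); result: nodes: 1:q, 2:p, 3:p, 4:q, 5:q, 7:p, 8:q, 9:p, 11:p, 12:p, 13:p edges: (1,5,x); (2,5,y); (3,7,x); (5,1,x); (5,8,y); (7,4,y); (9,2,y); (9,3,y); (9,4,y); (11,8,y)
final:
nodes: 1:q, 2:p, 3:p, 4:q, 5:q, 7:p, 8:q, 9:p, 11:p, 12:p, 13:p
edges: (1,5,x); (2,5,y); (3,7,x); (5,1,x); (5,8,y); (7,4,y); (9,2,y); (9,3,y); (9,4,y); (11,8,y)


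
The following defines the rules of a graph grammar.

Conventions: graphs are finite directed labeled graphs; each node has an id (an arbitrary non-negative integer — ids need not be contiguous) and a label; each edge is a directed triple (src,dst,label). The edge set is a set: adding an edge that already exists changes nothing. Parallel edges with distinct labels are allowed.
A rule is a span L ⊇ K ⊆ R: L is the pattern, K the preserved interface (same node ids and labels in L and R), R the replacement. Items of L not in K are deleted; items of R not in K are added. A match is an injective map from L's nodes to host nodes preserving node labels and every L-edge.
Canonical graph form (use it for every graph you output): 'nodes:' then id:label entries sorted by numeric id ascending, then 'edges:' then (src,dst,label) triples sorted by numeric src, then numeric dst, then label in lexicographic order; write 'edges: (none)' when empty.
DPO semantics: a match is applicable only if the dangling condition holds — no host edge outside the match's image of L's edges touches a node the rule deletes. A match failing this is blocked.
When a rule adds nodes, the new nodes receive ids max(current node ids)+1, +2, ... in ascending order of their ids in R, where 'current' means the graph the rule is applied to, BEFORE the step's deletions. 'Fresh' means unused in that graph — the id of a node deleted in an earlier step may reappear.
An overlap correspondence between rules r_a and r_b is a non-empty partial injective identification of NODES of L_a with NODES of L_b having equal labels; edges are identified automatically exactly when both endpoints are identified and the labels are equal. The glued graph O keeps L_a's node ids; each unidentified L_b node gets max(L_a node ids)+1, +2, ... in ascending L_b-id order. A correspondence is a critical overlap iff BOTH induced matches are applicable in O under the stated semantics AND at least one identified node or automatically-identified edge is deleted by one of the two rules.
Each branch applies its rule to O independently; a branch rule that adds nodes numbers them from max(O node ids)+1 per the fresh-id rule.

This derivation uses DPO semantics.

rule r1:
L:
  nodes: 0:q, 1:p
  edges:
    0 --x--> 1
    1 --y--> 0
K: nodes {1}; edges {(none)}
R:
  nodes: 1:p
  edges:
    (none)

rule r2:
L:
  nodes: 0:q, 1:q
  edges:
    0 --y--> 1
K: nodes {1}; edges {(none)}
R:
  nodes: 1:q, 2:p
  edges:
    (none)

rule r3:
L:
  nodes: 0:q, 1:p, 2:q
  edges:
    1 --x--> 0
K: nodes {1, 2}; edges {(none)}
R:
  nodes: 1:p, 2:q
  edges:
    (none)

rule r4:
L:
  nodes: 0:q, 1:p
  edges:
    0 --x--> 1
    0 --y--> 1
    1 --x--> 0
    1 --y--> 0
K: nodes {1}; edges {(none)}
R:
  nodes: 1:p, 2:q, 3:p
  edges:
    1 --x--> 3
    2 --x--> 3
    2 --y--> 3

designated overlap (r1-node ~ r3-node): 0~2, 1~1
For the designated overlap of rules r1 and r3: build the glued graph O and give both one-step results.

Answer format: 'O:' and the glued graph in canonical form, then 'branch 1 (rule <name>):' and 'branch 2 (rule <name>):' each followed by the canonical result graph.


O:
nodes: 0:q, 1:p, 2:q
edges: (0,1,x); (1,0,y); (1,2,x)
branch 1 (rule r1):
nodes: 1:p, 2:q
edges: (1,2,x)
branch 2 (rule r3):
nodes: 0:q, 1:p
edges: (0,1,x); (1,0,y)
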